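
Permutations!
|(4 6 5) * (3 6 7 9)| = 6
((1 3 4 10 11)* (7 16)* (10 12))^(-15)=[0, 12, 2, 10, 11, 5, 6, 16, 8, 9, 3, 4, 1, 13, 14, 15, 7]=(1 12)(3 10)(4 11)(7 16)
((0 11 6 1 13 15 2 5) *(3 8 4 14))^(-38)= [6, 15, 0, 4, 3, 11, 13, 7, 14, 9, 10, 1, 12, 2, 8, 5]= (0 6 13 2)(1 15 5 11)(3 4)(8 14)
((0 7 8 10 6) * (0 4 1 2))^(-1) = (0 2 1 4 6 10 8 7) = [2, 4, 1, 3, 6, 5, 10, 0, 7, 9, 8]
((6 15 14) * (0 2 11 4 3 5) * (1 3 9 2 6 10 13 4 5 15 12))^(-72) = (0 11 9 13 14 3 12)(1 6 5 2 4 10 15) = [11, 6, 4, 12, 10, 2, 5, 7, 8, 13, 15, 9, 0, 14, 3, 1]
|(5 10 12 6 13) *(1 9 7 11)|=|(1 9 7 11)(5 10 12 6 13)|=20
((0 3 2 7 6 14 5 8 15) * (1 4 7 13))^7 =[6, 15, 5, 14, 0, 1, 2, 3, 4, 9, 10, 11, 12, 8, 13, 7] =(0 6 2 5 1 15 7 3 14 13 8 4)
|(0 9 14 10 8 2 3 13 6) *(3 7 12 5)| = 12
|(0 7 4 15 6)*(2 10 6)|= |(0 7 4 15 2 10 6)|= 7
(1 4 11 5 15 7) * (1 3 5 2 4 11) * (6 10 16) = (1 11 2 4)(3 5 15 7)(6 10 16) = [0, 11, 4, 5, 1, 15, 10, 3, 8, 9, 16, 2, 12, 13, 14, 7, 6]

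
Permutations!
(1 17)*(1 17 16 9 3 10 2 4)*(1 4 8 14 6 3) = [0, 16, 8, 10, 4, 5, 3, 7, 14, 1, 2, 11, 12, 13, 6, 15, 9, 17] = (17)(1 16 9)(2 8 14 6 3 10)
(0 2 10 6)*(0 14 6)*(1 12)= (0 2 10)(1 12)(6 14)= [2, 12, 10, 3, 4, 5, 14, 7, 8, 9, 0, 11, 1, 13, 6]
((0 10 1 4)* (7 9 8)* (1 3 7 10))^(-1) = (0 4 1)(3 10 8 9 7) = [4, 0, 2, 10, 1, 5, 6, 3, 9, 7, 8]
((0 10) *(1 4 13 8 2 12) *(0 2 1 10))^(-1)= (1 8 13 4)(2 10 12)= [0, 8, 10, 3, 1, 5, 6, 7, 13, 9, 12, 11, 2, 4]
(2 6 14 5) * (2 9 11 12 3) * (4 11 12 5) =(2 6 14 4 11 5 9 12 3) =[0, 1, 6, 2, 11, 9, 14, 7, 8, 12, 10, 5, 3, 13, 4]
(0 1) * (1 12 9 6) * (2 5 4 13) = (0 12 9 6 1)(2 5 4 13) = [12, 0, 5, 3, 13, 4, 1, 7, 8, 6, 10, 11, 9, 2]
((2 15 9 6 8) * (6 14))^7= (2 15 9 14 6 8)= [0, 1, 15, 3, 4, 5, 8, 7, 2, 14, 10, 11, 12, 13, 6, 9]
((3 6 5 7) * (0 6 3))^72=[0, 1, 2, 3, 4, 5, 6, 7]=(7)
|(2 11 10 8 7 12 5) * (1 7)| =8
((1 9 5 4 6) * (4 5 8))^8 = (1 4 9 6 8) = [0, 4, 2, 3, 9, 5, 8, 7, 1, 6]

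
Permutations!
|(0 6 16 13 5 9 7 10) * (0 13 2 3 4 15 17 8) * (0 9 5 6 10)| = 13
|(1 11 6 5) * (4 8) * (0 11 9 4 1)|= 4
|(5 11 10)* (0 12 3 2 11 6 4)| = |(0 12 3 2 11 10 5 6 4)| = 9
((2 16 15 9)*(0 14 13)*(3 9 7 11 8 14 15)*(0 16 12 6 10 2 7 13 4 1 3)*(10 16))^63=[16, 4, 10, 1, 14, 5, 12, 9, 11, 3, 13, 7, 2, 15, 8, 0, 6]=(0 16 6 12 2 10 13 15)(1 4 14 8 11 7 9 3)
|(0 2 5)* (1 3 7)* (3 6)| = 12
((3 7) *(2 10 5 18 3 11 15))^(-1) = (2 15 11 7 3 18 5 10) = [0, 1, 15, 18, 4, 10, 6, 3, 8, 9, 2, 7, 12, 13, 14, 11, 16, 17, 5]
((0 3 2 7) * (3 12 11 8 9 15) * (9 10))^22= (0 11 10 15 2)(3 7 12 8 9)= [11, 1, 0, 7, 4, 5, 6, 12, 9, 3, 15, 10, 8, 13, 14, 2]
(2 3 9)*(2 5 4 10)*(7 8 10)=(2 3 9 5 4 7 8 10)=[0, 1, 3, 9, 7, 4, 6, 8, 10, 5, 2]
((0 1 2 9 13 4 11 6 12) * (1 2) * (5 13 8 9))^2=[5, 1, 13, 3, 6, 4, 0, 7, 8, 9, 10, 12, 2, 11]=(0 5 4 6)(2 13 11 12)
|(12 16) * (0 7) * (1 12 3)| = |(0 7)(1 12 16 3)| = 4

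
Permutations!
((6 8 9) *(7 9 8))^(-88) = (6 9 7) = [0, 1, 2, 3, 4, 5, 9, 6, 8, 7]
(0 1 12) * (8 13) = (0 1 12)(8 13) = [1, 12, 2, 3, 4, 5, 6, 7, 13, 9, 10, 11, 0, 8]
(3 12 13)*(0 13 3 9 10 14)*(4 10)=(0 13 9 4 10 14)(3 12)=[13, 1, 2, 12, 10, 5, 6, 7, 8, 4, 14, 11, 3, 9, 0]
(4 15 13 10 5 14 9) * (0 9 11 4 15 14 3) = (0 9 15 13 10 5 3)(4 14 11) = [9, 1, 2, 0, 14, 3, 6, 7, 8, 15, 5, 4, 12, 10, 11, 13]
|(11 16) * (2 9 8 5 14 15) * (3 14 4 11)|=|(2 9 8 5 4 11 16 3 14 15)|=10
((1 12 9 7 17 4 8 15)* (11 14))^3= (1 7 8 12 17 15 9 4)(11 14)= [0, 7, 2, 3, 1, 5, 6, 8, 12, 4, 10, 14, 17, 13, 11, 9, 16, 15]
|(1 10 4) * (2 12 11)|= 3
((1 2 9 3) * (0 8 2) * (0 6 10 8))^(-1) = (1 3 9 2 8 10 6) = [0, 3, 8, 9, 4, 5, 1, 7, 10, 2, 6]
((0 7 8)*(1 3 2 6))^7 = [7, 6, 3, 1, 4, 5, 2, 8, 0] = (0 7 8)(1 6 2 3)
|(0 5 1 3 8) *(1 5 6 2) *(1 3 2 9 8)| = 12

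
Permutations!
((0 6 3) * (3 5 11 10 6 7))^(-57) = [0, 1, 2, 3, 4, 6, 10, 7, 8, 9, 11, 5] = (5 6 10 11)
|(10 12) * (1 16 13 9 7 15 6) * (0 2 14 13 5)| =22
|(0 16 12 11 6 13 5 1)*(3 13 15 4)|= 11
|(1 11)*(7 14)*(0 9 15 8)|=4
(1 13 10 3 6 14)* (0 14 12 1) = [14, 13, 2, 6, 4, 5, 12, 7, 8, 9, 3, 11, 1, 10, 0] = (0 14)(1 13 10 3 6 12)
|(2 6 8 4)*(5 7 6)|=6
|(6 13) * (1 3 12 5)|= |(1 3 12 5)(6 13)|= 4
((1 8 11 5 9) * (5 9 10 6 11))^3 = (1 10 9 5 11 8 6) = [0, 10, 2, 3, 4, 11, 1, 7, 6, 5, 9, 8]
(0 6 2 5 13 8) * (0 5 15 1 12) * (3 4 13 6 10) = [10, 12, 15, 4, 13, 6, 2, 7, 5, 9, 3, 11, 0, 8, 14, 1] = (0 10 3 4 13 8 5 6 2 15 1 12)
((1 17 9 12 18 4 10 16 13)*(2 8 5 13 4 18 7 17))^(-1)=(18)(1 13 5 8 2)(4 16 10)(7 12 9 17)=[0, 13, 1, 3, 16, 8, 6, 12, 2, 17, 4, 11, 9, 5, 14, 15, 10, 7, 18]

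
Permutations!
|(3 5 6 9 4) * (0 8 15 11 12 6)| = 10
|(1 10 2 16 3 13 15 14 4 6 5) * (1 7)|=|(1 10 2 16 3 13 15 14 4 6 5 7)|=12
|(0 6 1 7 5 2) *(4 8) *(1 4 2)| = 15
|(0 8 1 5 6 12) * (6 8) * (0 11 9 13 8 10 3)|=|(0 6 12 11 9 13 8 1 5 10 3)|=11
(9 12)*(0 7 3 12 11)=[7, 1, 2, 12, 4, 5, 6, 3, 8, 11, 10, 0, 9]=(0 7 3 12 9 11)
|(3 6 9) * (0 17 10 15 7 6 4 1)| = 10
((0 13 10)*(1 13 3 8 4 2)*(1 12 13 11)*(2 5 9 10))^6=[10, 1, 2, 0, 8, 4, 6, 7, 3, 5, 9, 11, 12, 13]=(13)(0 10 9 5 4 8 3)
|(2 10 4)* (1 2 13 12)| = |(1 2 10 4 13 12)| = 6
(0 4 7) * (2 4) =(0 2 4 7) =[2, 1, 4, 3, 7, 5, 6, 0]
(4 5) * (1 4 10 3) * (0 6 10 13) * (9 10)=(0 6 9 10 3 1 4 5 13)=[6, 4, 2, 1, 5, 13, 9, 7, 8, 10, 3, 11, 12, 0]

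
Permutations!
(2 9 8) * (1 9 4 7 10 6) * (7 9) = (1 7 10 6)(2 4 9 8) = [0, 7, 4, 3, 9, 5, 1, 10, 2, 8, 6]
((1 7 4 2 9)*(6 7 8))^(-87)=(1 4 8 2 6 9 7)=[0, 4, 6, 3, 8, 5, 9, 1, 2, 7]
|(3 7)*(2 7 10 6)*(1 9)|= |(1 9)(2 7 3 10 6)|= 10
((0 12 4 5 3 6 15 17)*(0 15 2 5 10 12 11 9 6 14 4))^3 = (0 6 3 10 11 2 14 12 9 5 4)(15 17) = [6, 1, 14, 10, 0, 4, 3, 7, 8, 5, 11, 2, 9, 13, 12, 17, 16, 15]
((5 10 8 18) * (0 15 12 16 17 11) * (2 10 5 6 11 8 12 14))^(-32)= (0 10 8)(2 17 11)(6 14 16)(12 18 15)= [10, 1, 17, 3, 4, 5, 14, 7, 0, 9, 8, 2, 18, 13, 16, 12, 6, 11, 15]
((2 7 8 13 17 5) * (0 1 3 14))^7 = (0 14 3 1)(2 7 8 13 17 5) = [14, 0, 7, 1, 4, 2, 6, 8, 13, 9, 10, 11, 12, 17, 3, 15, 16, 5]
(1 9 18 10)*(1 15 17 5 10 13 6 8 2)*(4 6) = (1 9 18 13 4 6 8 2)(5 10 15 17) = [0, 9, 1, 3, 6, 10, 8, 7, 2, 18, 15, 11, 12, 4, 14, 17, 16, 5, 13]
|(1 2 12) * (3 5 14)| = |(1 2 12)(3 5 14)| = 3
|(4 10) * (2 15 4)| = |(2 15 4 10)| = 4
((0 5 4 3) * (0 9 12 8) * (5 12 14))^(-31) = (0 8 12)(3 4 5 14 9) = [8, 1, 2, 4, 5, 14, 6, 7, 12, 3, 10, 11, 0, 13, 9]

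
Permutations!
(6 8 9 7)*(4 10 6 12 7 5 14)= (4 10 6 8 9 5 14)(7 12)= [0, 1, 2, 3, 10, 14, 8, 12, 9, 5, 6, 11, 7, 13, 4]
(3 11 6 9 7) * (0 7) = (0 7 3 11 6 9) = [7, 1, 2, 11, 4, 5, 9, 3, 8, 0, 10, 6]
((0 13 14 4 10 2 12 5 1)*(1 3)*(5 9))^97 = (0 3 9 2 4 13 1 5 12 10 14) = [3, 5, 4, 9, 13, 12, 6, 7, 8, 2, 14, 11, 10, 1, 0]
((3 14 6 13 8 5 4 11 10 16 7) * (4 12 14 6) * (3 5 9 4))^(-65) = (16) = [0, 1, 2, 3, 4, 5, 6, 7, 8, 9, 10, 11, 12, 13, 14, 15, 16]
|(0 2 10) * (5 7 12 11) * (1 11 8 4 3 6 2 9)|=13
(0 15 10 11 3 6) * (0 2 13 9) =(0 15 10 11 3 6 2 13 9) =[15, 1, 13, 6, 4, 5, 2, 7, 8, 0, 11, 3, 12, 9, 14, 10]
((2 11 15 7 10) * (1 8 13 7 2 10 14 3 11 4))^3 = (1 7 11 4 13 3 2 8 14 15) = [0, 7, 8, 2, 13, 5, 6, 11, 14, 9, 10, 4, 12, 3, 15, 1]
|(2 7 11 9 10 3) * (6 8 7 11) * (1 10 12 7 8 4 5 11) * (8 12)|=|(1 10 3 2)(4 5 11 9 8 12 7 6)|=8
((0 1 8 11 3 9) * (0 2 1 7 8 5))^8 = (0 5 1 2 9 3 11 8 7) = [5, 2, 9, 11, 4, 1, 6, 0, 7, 3, 10, 8]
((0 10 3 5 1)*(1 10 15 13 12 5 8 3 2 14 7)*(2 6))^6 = [6, 10, 13, 3, 4, 1, 15, 5, 8, 9, 0, 11, 7, 14, 12, 2] = (0 6 15 2 13 14 12 7 5 1 10)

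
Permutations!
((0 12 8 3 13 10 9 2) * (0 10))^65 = (13)(2 9 10) = [0, 1, 9, 3, 4, 5, 6, 7, 8, 10, 2, 11, 12, 13]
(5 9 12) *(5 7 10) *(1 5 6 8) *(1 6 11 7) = (1 5 9 12)(6 8)(7 10 11) = [0, 5, 2, 3, 4, 9, 8, 10, 6, 12, 11, 7, 1]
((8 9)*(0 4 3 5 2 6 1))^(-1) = (0 1 6 2 5 3 4)(8 9) = [1, 6, 5, 4, 0, 3, 2, 7, 9, 8]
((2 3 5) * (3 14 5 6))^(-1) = (2 5 14)(3 6) = [0, 1, 5, 6, 4, 14, 3, 7, 8, 9, 10, 11, 12, 13, 2]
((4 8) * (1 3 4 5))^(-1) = (1 5 8 4 3) = [0, 5, 2, 1, 3, 8, 6, 7, 4]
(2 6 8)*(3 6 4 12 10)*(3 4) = (2 3 6 8)(4 12 10) = [0, 1, 3, 6, 12, 5, 8, 7, 2, 9, 4, 11, 10]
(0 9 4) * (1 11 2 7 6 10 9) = (0 1 11 2 7 6 10 9 4) = [1, 11, 7, 3, 0, 5, 10, 6, 8, 4, 9, 2]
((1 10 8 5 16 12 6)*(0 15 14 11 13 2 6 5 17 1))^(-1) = [6, 17, 13, 3, 4, 12, 2, 7, 10, 9, 1, 14, 16, 11, 15, 0, 5, 8] = (0 6 2 13 11 14 15)(1 17 8 10)(5 12 16)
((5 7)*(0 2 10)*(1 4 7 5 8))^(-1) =(0 10 2)(1 8 7 4) =[10, 8, 0, 3, 1, 5, 6, 4, 7, 9, 2]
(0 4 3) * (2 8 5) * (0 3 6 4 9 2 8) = (0 9 2)(4 6)(5 8) = [9, 1, 0, 3, 6, 8, 4, 7, 5, 2]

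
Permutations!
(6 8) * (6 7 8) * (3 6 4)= [0, 1, 2, 6, 3, 5, 4, 8, 7]= (3 6 4)(7 8)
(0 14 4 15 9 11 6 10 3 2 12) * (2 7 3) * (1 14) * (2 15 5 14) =(0 1 2 12)(3 7)(4 5 14)(6 10 15 9 11) =[1, 2, 12, 7, 5, 14, 10, 3, 8, 11, 15, 6, 0, 13, 4, 9]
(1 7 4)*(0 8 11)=(0 8 11)(1 7 4)=[8, 7, 2, 3, 1, 5, 6, 4, 11, 9, 10, 0]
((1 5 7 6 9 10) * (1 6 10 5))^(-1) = (5 9 6 10 7) = [0, 1, 2, 3, 4, 9, 10, 5, 8, 6, 7]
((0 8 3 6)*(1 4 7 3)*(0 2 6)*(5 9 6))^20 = (9)(0 1 7)(3 8 4) = [1, 7, 2, 8, 3, 5, 6, 0, 4, 9]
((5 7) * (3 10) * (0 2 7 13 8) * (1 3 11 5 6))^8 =(0 5 3 7 8 11 1 2 13 10 6) =[5, 2, 13, 7, 4, 3, 0, 8, 11, 9, 6, 1, 12, 10]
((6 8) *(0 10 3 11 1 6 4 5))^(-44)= (0 10 3 11 1 6 8 4 5)= [10, 6, 2, 11, 5, 0, 8, 7, 4, 9, 3, 1]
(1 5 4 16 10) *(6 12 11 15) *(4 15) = (1 5 15 6 12 11 4 16 10) = [0, 5, 2, 3, 16, 15, 12, 7, 8, 9, 1, 4, 11, 13, 14, 6, 10]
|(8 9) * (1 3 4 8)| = |(1 3 4 8 9)| = 5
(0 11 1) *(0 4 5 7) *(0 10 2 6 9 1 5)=(0 11 5 7 10 2 6 9 1 4)=[11, 4, 6, 3, 0, 7, 9, 10, 8, 1, 2, 5]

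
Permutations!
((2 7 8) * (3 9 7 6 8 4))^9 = (3 9 7 4) = [0, 1, 2, 9, 3, 5, 6, 4, 8, 7]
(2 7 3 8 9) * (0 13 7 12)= [13, 1, 12, 8, 4, 5, 6, 3, 9, 2, 10, 11, 0, 7]= (0 13 7 3 8 9 2 12)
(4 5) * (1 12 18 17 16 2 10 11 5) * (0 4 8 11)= (0 4 1 12 18 17 16 2 10)(5 8 11)= [4, 12, 10, 3, 1, 8, 6, 7, 11, 9, 0, 5, 18, 13, 14, 15, 2, 16, 17]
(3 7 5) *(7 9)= (3 9 7 5)= [0, 1, 2, 9, 4, 3, 6, 5, 8, 7]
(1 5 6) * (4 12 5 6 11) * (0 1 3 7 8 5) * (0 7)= (0 1 6 3)(4 12 7 8 5 11)= [1, 6, 2, 0, 12, 11, 3, 8, 5, 9, 10, 4, 7]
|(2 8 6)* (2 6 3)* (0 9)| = |(0 9)(2 8 3)| = 6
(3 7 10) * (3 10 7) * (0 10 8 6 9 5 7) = (0 10 8 6 9 5 7) = [10, 1, 2, 3, 4, 7, 9, 0, 6, 5, 8]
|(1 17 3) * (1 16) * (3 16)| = |(1 17 16)| = 3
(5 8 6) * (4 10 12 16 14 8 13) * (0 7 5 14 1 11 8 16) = (0 7 5 13 4 10 12)(1 11 8 6 14 16) = [7, 11, 2, 3, 10, 13, 14, 5, 6, 9, 12, 8, 0, 4, 16, 15, 1]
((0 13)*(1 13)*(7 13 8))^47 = (0 8 13 1 7) = [8, 7, 2, 3, 4, 5, 6, 0, 13, 9, 10, 11, 12, 1]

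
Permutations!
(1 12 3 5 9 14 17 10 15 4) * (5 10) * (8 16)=(1 12 3 10 15 4)(5 9 14 17)(8 16)=[0, 12, 2, 10, 1, 9, 6, 7, 16, 14, 15, 11, 3, 13, 17, 4, 8, 5]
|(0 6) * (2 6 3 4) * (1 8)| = |(0 3 4 2 6)(1 8)| = 10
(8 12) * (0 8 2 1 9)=[8, 9, 1, 3, 4, 5, 6, 7, 12, 0, 10, 11, 2]=(0 8 12 2 1 9)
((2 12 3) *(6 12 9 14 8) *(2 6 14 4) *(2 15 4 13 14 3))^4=[0, 1, 8, 9, 4, 5, 13, 7, 2, 3, 10, 11, 14, 6, 12, 15]=(15)(2 8)(3 9)(6 13)(12 14)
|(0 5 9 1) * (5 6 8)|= 6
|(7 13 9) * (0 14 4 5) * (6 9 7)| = 4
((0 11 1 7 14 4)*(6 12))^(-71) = (0 11 1 7 14 4)(6 12) = [11, 7, 2, 3, 0, 5, 12, 14, 8, 9, 10, 1, 6, 13, 4]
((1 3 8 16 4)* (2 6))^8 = (1 16 3 4 8) = [0, 16, 2, 4, 8, 5, 6, 7, 1, 9, 10, 11, 12, 13, 14, 15, 3]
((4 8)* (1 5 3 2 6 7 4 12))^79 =[0, 8, 5, 1, 6, 12, 3, 2, 7, 9, 10, 11, 4] =(1 8 7 2 5 12 4 6 3)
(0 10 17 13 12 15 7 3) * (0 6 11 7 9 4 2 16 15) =(0 10 17 13 12)(2 16 15 9 4)(3 6 11 7) =[10, 1, 16, 6, 2, 5, 11, 3, 8, 4, 17, 7, 0, 12, 14, 9, 15, 13]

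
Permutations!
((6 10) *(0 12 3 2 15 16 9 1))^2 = (0 3 15 9)(1 12 2 16) = [3, 12, 16, 15, 4, 5, 6, 7, 8, 0, 10, 11, 2, 13, 14, 9, 1]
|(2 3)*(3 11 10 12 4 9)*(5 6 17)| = 21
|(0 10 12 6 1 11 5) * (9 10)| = |(0 9 10 12 6 1 11 5)| = 8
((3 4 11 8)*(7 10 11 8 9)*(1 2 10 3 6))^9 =(1 6 8 4 3 7 9 11 10 2) =[0, 6, 1, 7, 3, 5, 8, 9, 4, 11, 2, 10]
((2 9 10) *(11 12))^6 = [0, 1, 2, 3, 4, 5, 6, 7, 8, 9, 10, 11, 12] = (12)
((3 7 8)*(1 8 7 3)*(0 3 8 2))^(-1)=(0 2 1 8 3)=[2, 8, 1, 0, 4, 5, 6, 7, 3]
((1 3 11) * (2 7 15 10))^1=[0, 3, 7, 11, 4, 5, 6, 15, 8, 9, 2, 1, 12, 13, 14, 10]=(1 3 11)(2 7 15 10)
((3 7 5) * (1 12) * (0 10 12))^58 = [12, 10, 2, 7, 4, 3, 6, 5, 8, 9, 1, 11, 0] = (0 12)(1 10)(3 7 5)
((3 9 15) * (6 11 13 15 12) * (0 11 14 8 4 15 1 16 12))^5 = [12, 8, 2, 1, 11, 5, 3, 7, 0, 16, 10, 6, 15, 14, 9, 13, 4] = (0 12 15 13 14 9 16 4 11 6 3 1 8)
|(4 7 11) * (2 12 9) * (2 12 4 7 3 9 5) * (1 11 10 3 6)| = 11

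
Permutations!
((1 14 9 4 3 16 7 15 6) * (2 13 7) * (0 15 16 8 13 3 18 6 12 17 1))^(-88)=[12, 9, 8, 13, 6, 5, 15, 2, 7, 18, 10, 11, 1, 16, 4, 17, 3, 14, 0]=(0 12 1 9 18)(2 8 7)(3 13 16)(4 6 15 17 14)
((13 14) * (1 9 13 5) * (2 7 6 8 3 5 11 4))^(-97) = (1 5 3 8 6 7 2 4 11 14 13 9) = [0, 5, 4, 8, 11, 3, 7, 2, 6, 1, 10, 14, 12, 9, 13]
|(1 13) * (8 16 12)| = 6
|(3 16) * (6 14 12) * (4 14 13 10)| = 6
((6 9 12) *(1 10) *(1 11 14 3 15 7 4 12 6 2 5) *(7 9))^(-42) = (1 12 6 3 10 2 7 15 11 5 4 9 14) = [0, 12, 7, 10, 9, 4, 3, 15, 8, 14, 2, 5, 6, 13, 1, 11]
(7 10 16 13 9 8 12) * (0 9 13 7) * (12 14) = (0 9 8 14 12)(7 10 16) = [9, 1, 2, 3, 4, 5, 6, 10, 14, 8, 16, 11, 0, 13, 12, 15, 7]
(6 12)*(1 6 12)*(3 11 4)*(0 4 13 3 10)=[4, 6, 2, 11, 10, 5, 1, 7, 8, 9, 0, 13, 12, 3]=(0 4 10)(1 6)(3 11 13)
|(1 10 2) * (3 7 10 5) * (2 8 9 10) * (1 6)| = 6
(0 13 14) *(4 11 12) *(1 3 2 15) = [13, 3, 15, 2, 11, 5, 6, 7, 8, 9, 10, 12, 4, 14, 0, 1] = (0 13 14)(1 3 2 15)(4 11 12)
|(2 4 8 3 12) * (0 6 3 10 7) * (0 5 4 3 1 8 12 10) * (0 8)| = |(0 6 1)(2 3 10 7 5 4 12)| = 21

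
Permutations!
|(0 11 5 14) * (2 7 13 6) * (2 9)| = 20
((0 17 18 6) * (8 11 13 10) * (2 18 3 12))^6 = (0 6 18 2 12 3 17)(8 13)(10 11) = [6, 1, 12, 17, 4, 5, 18, 7, 13, 9, 11, 10, 3, 8, 14, 15, 16, 0, 2]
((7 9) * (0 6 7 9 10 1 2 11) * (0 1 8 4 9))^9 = (11)(0 7 8 9 6 10 4) = [7, 1, 2, 3, 0, 5, 10, 8, 9, 6, 4, 11]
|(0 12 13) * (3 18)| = 6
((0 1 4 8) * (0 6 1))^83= (1 6 8 4)= [0, 6, 2, 3, 1, 5, 8, 7, 4]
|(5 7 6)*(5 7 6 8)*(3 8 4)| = |(3 8 5 6 7 4)| = 6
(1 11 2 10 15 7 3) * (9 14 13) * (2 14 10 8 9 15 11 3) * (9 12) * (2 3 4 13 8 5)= (1 4 13 15 7 3)(2 5)(8 12 9 10 11 14)= [0, 4, 5, 1, 13, 2, 6, 3, 12, 10, 11, 14, 9, 15, 8, 7]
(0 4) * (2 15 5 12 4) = (0 2 15 5 12 4) = [2, 1, 15, 3, 0, 12, 6, 7, 8, 9, 10, 11, 4, 13, 14, 5]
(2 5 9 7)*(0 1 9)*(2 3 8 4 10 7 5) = (0 1 9 5)(3 8 4 10 7) = [1, 9, 2, 8, 10, 0, 6, 3, 4, 5, 7]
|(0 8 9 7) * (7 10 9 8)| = 2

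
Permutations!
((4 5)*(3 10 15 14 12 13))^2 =(3 15 12)(10 14 13) =[0, 1, 2, 15, 4, 5, 6, 7, 8, 9, 14, 11, 3, 10, 13, 12]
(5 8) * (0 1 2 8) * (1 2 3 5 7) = (0 2 8 7 1 3 5) = [2, 3, 8, 5, 4, 0, 6, 1, 7]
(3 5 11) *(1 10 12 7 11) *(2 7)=(1 10 12 2 7 11 3 5)=[0, 10, 7, 5, 4, 1, 6, 11, 8, 9, 12, 3, 2]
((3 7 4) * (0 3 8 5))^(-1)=(0 5 8 4 7 3)=[5, 1, 2, 0, 7, 8, 6, 3, 4]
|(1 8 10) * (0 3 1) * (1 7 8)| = 5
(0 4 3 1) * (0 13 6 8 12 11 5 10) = (0 4 3 1 13 6 8 12 11 5 10) = [4, 13, 2, 1, 3, 10, 8, 7, 12, 9, 0, 5, 11, 6]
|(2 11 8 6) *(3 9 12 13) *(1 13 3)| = |(1 13)(2 11 8 6)(3 9 12)| = 12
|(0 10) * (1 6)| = 2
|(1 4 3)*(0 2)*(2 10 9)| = 12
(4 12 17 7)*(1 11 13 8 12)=(1 11 13 8 12 17 7 4)=[0, 11, 2, 3, 1, 5, 6, 4, 12, 9, 10, 13, 17, 8, 14, 15, 16, 7]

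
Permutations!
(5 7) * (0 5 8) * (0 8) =[5, 1, 2, 3, 4, 7, 6, 0, 8] =(8)(0 5 7)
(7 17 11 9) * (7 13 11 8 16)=[0, 1, 2, 3, 4, 5, 6, 17, 16, 13, 10, 9, 12, 11, 14, 15, 7, 8]=(7 17 8 16)(9 13 11)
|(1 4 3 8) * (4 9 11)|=|(1 9 11 4 3 8)|=6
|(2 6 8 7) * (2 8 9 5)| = |(2 6 9 5)(7 8)| = 4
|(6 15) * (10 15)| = 3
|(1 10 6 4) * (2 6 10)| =|(10)(1 2 6 4)| =4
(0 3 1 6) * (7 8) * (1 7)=(0 3 7 8 1 6)=[3, 6, 2, 7, 4, 5, 0, 8, 1]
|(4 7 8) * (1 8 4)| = 2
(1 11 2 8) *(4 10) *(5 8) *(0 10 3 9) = (0 10 4 3 9)(1 11 2 5 8) = [10, 11, 5, 9, 3, 8, 6, 7, 1, 0, 4, 2]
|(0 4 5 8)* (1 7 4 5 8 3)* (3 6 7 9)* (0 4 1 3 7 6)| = 6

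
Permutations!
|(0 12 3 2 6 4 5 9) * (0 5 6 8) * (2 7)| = 6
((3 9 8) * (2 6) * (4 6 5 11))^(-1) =[0, 1, 6, 8, 11, 2, 4, 7, 9, 3, 10, 5] =(2 6 4 11 5)(3 8 9)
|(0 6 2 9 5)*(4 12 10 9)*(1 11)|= |(0 6 2 4 12 10 9 5)(1 11)|= 8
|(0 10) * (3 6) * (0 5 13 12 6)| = |(0 10 5 13 12 6 3)| = 7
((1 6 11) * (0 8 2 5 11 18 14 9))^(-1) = (0 9 14 18 6 1 11 5 2 8) = [9, 11, 8, 3, 4, 2, 1, 7, 0, 14, 10, 5, 12, 13, 18, 15, 16, 17, 6]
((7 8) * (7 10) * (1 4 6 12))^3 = [0, 12, 2, 3, 1, 5, 4, 7, 8, 9, 10, 11, 6] = (1 12 6 4)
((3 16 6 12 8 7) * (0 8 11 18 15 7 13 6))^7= (0 15 6 16 18 13 3 11 8 7 12)= [15, 1, 2, 11, 4, 5, 16, 12, 7, 9, 10, 8, 0, 3, 14, 6, 18, 17, 13]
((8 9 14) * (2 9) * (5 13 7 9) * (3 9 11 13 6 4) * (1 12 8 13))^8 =(1 9 2 7 4 12 14 5 11 3 8 13 6) =[0, 9, 7, 8, 12, 11, 1, 4, 13, 2, 10, 3, 14, 6, 5]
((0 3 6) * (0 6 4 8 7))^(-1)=[7, 1, 2, 0, 3, 5, 6, 8, 4]=(0 7 8 4 3)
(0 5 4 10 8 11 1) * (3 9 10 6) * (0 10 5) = (1 10 8 11)(3 9 5 4 6) = [0, 10, 2, 9, 6, 4, 3, 7, 11, 5, 8, 1]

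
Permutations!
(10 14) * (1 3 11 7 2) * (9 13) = (1 3 11 7 2)(9 13)(10 14) = [0, 3, 1, 11, 4, 5, 6, 2, 8, 13, 14, 7, 12, 9, 10]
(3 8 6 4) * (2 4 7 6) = [0, 1, 4, 8, 3, 5, 7, 6, 2] = (2 4 3 8)(6 7)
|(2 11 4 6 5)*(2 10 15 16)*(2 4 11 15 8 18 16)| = 14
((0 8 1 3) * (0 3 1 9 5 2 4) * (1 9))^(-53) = [9, 2, 8, 3, 1, 0, 6, 7, 5, 4] = (0 9 4 1 2 8 5)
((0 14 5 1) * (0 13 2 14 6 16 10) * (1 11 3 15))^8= (16)= [0, 1, 2, 3, 4, 5, 6, 7, 8, 9, 10, 11, 12, 13, 14, 15, 16]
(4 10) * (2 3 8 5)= (2 3 8 5)(4 10)= [0, 1, 3, 8, 10, 2, 6, 7, 5, 9, 4]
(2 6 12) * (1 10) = [0, 10, 6, 3, 4, 5, 12, 7, 8, 9, 1, 11, 2] = (1 10)(2 6 12)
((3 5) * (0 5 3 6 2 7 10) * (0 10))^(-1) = (10)(0 7 2 6 5) = [7, 1, 6, 3, 4, 0, 5, 2, 8, 9, 10]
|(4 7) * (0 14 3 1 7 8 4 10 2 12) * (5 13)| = |(0 14 3 1 7 10 2 12)(4 8)(5 13)| = 8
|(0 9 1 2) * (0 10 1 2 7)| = |(0 9 2 10 1 7)| = 6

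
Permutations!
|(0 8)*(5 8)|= |(0 5 8)|= 3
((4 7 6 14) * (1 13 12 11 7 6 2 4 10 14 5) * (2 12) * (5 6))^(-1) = (1 5 4 2 13)(7 11 12)(10 14) = [0, 5, 13, 3, 2, 4, 6, 11, 8, 9, 14, 12, 7, 1, 10]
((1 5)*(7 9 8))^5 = [0, 5, 2, 3, 4, 1, 6, 8, 9, 7] = (1 5)(7 8 9)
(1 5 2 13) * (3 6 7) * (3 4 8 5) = (1 3 6 7 4 8 5 2 13) = [0, 3, 13, 6, 8, 2, 7, 4, 5, 9, 10, 11, 12, 1]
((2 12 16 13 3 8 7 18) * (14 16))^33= [0, 1, 8, 14, 4, 5, 6, 13, 16, 9, 10, 11, 7, 12, 18, 15, 2, 17, 3]= (2 8 16)(3 14 18)(7 13 12)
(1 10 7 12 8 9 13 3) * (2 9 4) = [0, 10, 9, 1, 2, 5, 6, 12, 4, 13, 7, 11, 8, 3] = (1 10 7 12 8 4 2 9 13 3)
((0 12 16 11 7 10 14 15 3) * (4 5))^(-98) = (0 12 16 11 7 10 14 15 3) = [12, 1, 2, 0, 4, 5, 6, 10, 8, 9, 14, 7, 16, 13, 15, 3, 11]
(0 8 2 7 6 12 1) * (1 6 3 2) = (0 8 1)(2 7 3)(6 12) = [8, 0, 7, 2, 4, 5, 12, 3, 1, 9, 10, 11, 6]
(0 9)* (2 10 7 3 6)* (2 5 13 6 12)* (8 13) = [9, 1, 10, 12, 4, 8, 5, 3, 13, 0, 7, 11, 2, 6] = (0 9)(2 10 7 3 12)(5 8 13 6)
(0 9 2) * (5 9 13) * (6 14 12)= (0 13 5 9 2)(6 14 12)= [13, 1, 0, 3, 4, 9, 14, 7, 8, 2, 10, 11, 6, 5, 12]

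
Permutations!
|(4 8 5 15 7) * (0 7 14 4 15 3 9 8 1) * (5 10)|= 30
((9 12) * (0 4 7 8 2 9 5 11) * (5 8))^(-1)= (0 11 5 7 4)(2 8 12 9)= [11, 1, 8, 3, 0, 7, 6, 4, 12, 2, 10, 5, 9]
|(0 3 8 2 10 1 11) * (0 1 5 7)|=14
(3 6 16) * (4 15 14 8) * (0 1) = (0 1)(3 6 16)(4 15 14 8) = [1, 0, 2, 6, 15, 5, 16, 7, 4, 9, 10, 11, 12, 13, 8, 14, 3]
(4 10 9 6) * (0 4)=(0 4 10 9 6)=[4, 1, 2, 3, 10, 5, 0, 7, 8, 6, 9]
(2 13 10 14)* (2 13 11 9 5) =(2 11 9 5)(10 14 13) =[0, 1, 11, 3, 4, 2, 6, 7, 8, 5, 14, 9, 12, 10, 13]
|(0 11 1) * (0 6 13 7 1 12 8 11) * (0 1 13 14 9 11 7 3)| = |(0 1 6 14 9 11 12 8 7 13 3)| = 11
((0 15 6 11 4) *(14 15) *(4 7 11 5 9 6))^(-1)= (0 4 15 14)(5 6 9)(7 11)= [4, 1, 2, 3, 15, 6, 9, 11, 8, 5, 10, 7, 12, 13, 0, 14]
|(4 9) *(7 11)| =|(4 9)(7 11)| =2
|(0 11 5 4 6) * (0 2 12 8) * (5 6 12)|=8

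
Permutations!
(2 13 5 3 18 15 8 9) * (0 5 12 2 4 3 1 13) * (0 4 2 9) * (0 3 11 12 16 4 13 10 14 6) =(0 5 1 10 14 6)(2 13 16 4 11 12 9)(3 18 15 8) =[5, 10, 13, 18, 11, 1, 0, 7, 3, 2, 14, 12, 9, 16, 6, 8, 4, 17, 15]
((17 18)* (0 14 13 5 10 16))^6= (18)= [0, 1, 2, 3, 4, 5, 6, 7, 8, 9, 10, 11, 12, 13, 14, 15, 16, 17, 18]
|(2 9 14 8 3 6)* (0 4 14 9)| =|(0 4 14 8 3 6 2)| =7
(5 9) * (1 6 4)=(1 6 4)(5 9)=[0, 6, 2, 3, 1, 9, 4, 7, 8, 5]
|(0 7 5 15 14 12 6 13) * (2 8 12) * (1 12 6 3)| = 9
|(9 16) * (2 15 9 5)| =5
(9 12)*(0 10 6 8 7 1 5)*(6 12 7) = (0 10 12 9 7 1 5)(6 8) = [10, 5, 2, 3, 4, 0, 8, 1, 6, 7, 12, 11, 9]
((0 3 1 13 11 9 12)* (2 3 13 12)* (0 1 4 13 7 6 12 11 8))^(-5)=(0 2 6 4 1 8 9 7 3 12 13 11)=[2, 8, 6, 12, 1, 5, 4, 3, 9, 7, 10, 0, 13, 11]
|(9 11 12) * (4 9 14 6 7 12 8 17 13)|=|(4 9 11 8 17 13)(6 7 12 14)|=12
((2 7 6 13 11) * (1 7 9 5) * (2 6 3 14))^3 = (1 14 5 3 9 7 2) = [0, 14, 1, 9, 4, 3, 6, 2, 8, 7, 10, 11, 12, 13, 5]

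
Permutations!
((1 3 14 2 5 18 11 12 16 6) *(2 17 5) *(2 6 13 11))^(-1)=(1 6 2 18 5 17 14 3)(11 13 16 12)=[0, 6, 18, 1, 4, 17, 2, 7, 8, 9, 10, 13, 11, 16, 3, 15, 12, 14, 5]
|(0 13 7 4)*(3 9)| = 4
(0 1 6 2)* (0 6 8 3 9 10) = (0 1 8 3 9 10)(2 6) = [1, 8, 6, 9, 4, 5, 2, 7, 3, 10, 0]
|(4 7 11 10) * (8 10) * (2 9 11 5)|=|(2 9 11 8 10 4 7 5)|=8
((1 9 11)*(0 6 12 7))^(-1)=[7, 11, 2, 3, 4, 5, 0, 12, 8, 1, 10, 9, 6]=(0 7 12 6)(1 11 9)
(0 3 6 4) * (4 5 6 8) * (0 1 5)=(0 3 8 4 1 5 6)=[3, 5, 2, 8, 1, 6, 0, 7, 4]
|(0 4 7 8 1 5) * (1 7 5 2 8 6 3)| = |(0 4 5)(1 2 8 7 6 3)| = 6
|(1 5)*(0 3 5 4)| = 5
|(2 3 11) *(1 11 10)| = 5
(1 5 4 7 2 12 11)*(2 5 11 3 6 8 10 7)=[0, 11, 12, 6, 2, 4, 8, 5, 10, 9, 7, 1, 3]=(1 11)(2 12 3 6 8 10 7 5 4)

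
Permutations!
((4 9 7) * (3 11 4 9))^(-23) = (3 11 4)(7 9) = [0, 1, 2, 11, 3, 5, 6, 9, 8, 7, 10, 4]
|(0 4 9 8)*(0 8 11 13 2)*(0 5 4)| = 6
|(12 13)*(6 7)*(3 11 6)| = 4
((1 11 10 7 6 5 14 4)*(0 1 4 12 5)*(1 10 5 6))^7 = (0 12 5 1 10 6 14 11 7) = [12, 10, 2, 3, 4, 1, 14, 0, 8, 9, 6, 7, 5, 13, 11]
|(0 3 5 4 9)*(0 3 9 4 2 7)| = |(0 9 3 5 2 7)| = 6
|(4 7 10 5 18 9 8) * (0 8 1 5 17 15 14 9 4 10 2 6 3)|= |(0 8 10 17 15 14 9 1 5 18 4 7 2 6 3)|= 15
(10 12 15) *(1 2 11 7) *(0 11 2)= (0 11 7 1)(10 12 15)= [11, 0, 2, 3, 4, 5, 6, 1, 8, 9, 12, 7, 15, 13, 14, 10]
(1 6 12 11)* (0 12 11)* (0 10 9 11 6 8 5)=(0 12 10 9 11 1 8 5)=[12, 8, 2, 3, 4, 0, 6, 7, 5, 11, 9, 1, 10]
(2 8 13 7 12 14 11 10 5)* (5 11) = [0, 1, 8, 3, 4, 2, 6, 12, 13, 9, 11, 10, 14, 7, 5] = (2 8 13 7 12 14 5)(10 11)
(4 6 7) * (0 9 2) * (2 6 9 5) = (0 5 2)(4 9 6 7) = [5, 1, 0, 3, 9, 2, 7, 4, 8, 6]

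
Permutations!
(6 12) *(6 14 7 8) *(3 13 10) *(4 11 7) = (3 13 10)(4 11 7 8 6 12 14) = [0, 1, 2, 13, 11, 5, 12, 8, 6, 9, 3, 7, 14, 10, 4]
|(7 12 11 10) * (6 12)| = |(6 12 11 10 7)| = 5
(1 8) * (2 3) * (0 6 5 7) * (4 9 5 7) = (0 6 7)(1 8)(2 3)(4 9 5) = [6, 8, 3, 2, 9, 4, 7, 0, 1, 5]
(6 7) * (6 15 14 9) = [0, 1, 2, 3, 4, 5, 7, 15, 8, 6, 10, 11, 12, 13, 9, 14] = (6 7 15 14 9)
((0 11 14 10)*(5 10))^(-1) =(0 10 5 14 11) =[10, 1, 2, 3, 4, 14, 6, 7, 8, 9, 5, 0, 12, 13, 11]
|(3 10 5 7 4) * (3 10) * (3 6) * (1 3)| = |(1 3 6)(4 10 5 7)| = 12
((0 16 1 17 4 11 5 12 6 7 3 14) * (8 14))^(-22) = (0 4 6 14 17 12 8 1 5 3 16 11 7) = [4, 5, 2, 16, 6, 3, 14, 0, 1, 9, 10, 7, 8, 13, 17, 15, 11, 12]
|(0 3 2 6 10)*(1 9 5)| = 15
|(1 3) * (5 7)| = |(1 3)(5 7)| = 2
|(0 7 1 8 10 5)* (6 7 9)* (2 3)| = |(0 9 6 7 1 8 10 5)(2 3)| = 8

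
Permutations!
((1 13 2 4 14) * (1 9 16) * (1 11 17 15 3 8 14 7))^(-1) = [0, 7, 13, 15, 2, 5, 6, 4, 3, 14, 10, 16, 12, 1, 8, 17, 9, 11] = (1 7 4 2 13)(3 15 17 11 16 9 14 8)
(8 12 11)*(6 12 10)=(6 12 11 8 10)=[0, 1, 2, 3, 4, 5, 12, 7, 10, 9, 6, 8, 11]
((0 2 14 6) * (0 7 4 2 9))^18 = (2 7 14 4 6) = [0, 1, 7, 3, 6, 5, 2, 14, 8, 9, 10, 11, 12, 13, 4]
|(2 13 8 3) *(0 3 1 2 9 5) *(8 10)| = 20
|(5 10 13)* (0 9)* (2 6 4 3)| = 12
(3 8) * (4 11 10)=(3 8)(4 11 10)=[0, 1, 2, 8, 11, 5, 6, 7, 3, 9, 4, 10]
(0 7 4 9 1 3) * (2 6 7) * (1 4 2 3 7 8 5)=(0 3)(1 7 2 6 8 5)(4 9)=[3, 7, 6, 0, 9, 1, 8, 2, 5, 4]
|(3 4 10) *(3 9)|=4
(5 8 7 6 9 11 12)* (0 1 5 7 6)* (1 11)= (0 11 12 7)(1 5 8 6 9)= [11, 5, 2, 3, 4, 8, 9, 0, 6, 1, 10, 12, 7]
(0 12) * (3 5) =(0 12)(3 5) =[12, 1, 2, 5, 4, 3, 6, 7, 8, 9, 10, 11, 0]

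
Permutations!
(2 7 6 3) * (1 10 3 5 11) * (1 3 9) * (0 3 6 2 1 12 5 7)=(0 3 1 10 9 12 5 11 6 7 2)=[3, 10, 0, 1, 4, 11, 7, 2, 8, 12, 9, 6, 5]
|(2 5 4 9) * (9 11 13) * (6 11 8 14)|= 9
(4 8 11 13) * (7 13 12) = (4 8 11 12 7 13) = [0, 1, 2, 3, 8, 5, 6, 13, 11, 9, 10, 12, 7, 4]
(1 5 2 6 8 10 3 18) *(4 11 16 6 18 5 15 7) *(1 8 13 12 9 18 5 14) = (1 15 7 4 11 16 6 13 12 9 18 8 10 3 14)(2 5) = [0, 15, 5, 14, 11, 2, 13, 4, 10, 18, 3, 16, 9, 12, 1, 7, 6, 17, 8]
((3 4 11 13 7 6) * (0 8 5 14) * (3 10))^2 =(0 5)(3 11 7 10 4 13 6)(8 14) =[5, 1, 2, 11, 13, 0, 3, 10, 14, 9, 4, 7, 12, 6, 8]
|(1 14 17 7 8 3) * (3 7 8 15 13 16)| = 9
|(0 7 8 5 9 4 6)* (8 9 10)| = 15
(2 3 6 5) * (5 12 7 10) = [0, 1, 3, 6, 4, 2, 12, 10, 8, 9, 5, 11, 7] = (2 3 6 12 7 10 5)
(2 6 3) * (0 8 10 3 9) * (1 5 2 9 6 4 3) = (0 8 10 1 5 2 4 3 9) = [8, 5, 4, 9, 3, 2, 6, 7, 10, 0, 1]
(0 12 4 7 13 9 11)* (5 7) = (0 12 4 5 7 13 9 11) = [12, 1, 2, 3, 5, 7, 6, 13, 8, 11, 10, 0, 4, 9]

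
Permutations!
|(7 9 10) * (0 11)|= 6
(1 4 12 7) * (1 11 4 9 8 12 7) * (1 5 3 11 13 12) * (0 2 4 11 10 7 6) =(0 2 4 6)(1 9 8)(3 10 7 13 12 5) =[2, 9, 4, 10, 6, 3, 0, 13, 1, 8, 7, 11, 5, 12]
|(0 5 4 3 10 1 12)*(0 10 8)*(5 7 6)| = |(0 7 6 5 4 3 8)(1 12 10)| = 21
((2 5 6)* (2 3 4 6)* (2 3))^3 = (2 4 5 6 3) = [0, 1, 4, 2, 5, 6, 3]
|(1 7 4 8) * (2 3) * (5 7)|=|(1 5 7 4 8)(2 3)|=10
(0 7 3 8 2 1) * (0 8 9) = (0 7 3 9)(1 8 2) = [7, 8, 1, 9, 4, 5, 6, 3, 2, 0]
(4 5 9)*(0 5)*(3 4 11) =(0 5 9 11 3 4) =[5, 1, 2, 4, 0, 9, 6, 7, 8, 11, 10, 3]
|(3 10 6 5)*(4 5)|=|(3 10 6 4 5)|=5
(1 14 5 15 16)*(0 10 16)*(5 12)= (0 10 16 1 14 12 5 15)= [10, 14, 2, 3, 4, 15, 6, 7, 8, 9, 16, 11, 5, 13, 12, 0, 1]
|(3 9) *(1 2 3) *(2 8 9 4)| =3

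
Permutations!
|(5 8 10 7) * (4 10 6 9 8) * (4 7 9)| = |(4 10 9 8 6)(5 7)| = 10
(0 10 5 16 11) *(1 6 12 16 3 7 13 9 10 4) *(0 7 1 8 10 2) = (0 4 8 10 5 3 1 6 12 16 11 7 13 9 2) = [4, 6, 0, 1, 8, 3, 12, 13, 10, 2, 5, 7, 16, 9, 14, 15, 11]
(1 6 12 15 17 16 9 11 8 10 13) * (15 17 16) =(1 6 12 17 15 16 9 11 8 10 13) =[0, 6, 2, 3, 4, 5, 12, 7, 10, 11, 13, 8, 17, 1, 14, 16, 9, 15]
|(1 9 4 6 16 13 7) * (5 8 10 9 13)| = 21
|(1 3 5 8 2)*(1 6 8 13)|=|(1 3 5 13)(2 6 8)|=12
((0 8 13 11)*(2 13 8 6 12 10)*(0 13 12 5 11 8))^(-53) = (0 6 5 11 13 8)(2 12 10) = [6, 1, 12, 3, 4, 11, 5, 7, 0, 9, 2, 13, 10, 8]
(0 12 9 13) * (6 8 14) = (0 12 9 13)(6 8 14) = [12, 1, 2, 3, 4, 5, 8, 7, 14, 13, 10, 11, 9, 0, 6]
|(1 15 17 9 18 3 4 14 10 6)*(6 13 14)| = |(1 15 17 9 18 3 4 6)(10 13 14)| = 24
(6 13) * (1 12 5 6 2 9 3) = (1 12 5 6 13 2 9 3) = [0, 12, 9, 1, 4, 6, 13, 7, 8, 3, 10, 11, 5, 2]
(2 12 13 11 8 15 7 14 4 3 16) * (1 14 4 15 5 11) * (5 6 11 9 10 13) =(1 14 15 7 4 3 16 2 12 5 9 10 13)(6 11 8) =[0, 14, 12, 16, 3, 9, 11, 4, 6, 10, 13, 8, 5, 1, 15, 7, 2]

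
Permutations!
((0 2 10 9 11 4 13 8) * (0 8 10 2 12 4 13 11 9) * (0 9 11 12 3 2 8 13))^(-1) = (0 11 9 10 13 8 2 3)(4 12) = [11, 1, 3, 0, 12, 5, 6, 7, 2, 10, 13, 9, 4, 8]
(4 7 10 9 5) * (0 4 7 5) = (0 4 5 7 10 9) = [4, 1, 2, 3, 5, 7, 6, 10, 8, 0, 9]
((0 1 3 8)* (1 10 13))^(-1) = (0 8 3 1 13 10) = [8, 13, 2, 1, 4, 5, 6, 7, 3, 9, 0, 11, 12, 10]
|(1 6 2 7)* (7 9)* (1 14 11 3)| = |(1 6 2 9 7 14 11 3)| = 8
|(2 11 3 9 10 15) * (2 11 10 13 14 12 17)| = 10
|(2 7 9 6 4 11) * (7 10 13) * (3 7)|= |(2 10 13 3 7 9 6 4 11)|= 9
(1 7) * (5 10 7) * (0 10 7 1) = (0 10 1 5 7) = [10, 5, 2, 3, 4, 7, 6, 0, 8, 9, 1]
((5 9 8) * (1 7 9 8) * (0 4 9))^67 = (0 9 7 4 1)(5 8) = [9, 0, 2, 3, 1, 8, 6, 4, 5, 7]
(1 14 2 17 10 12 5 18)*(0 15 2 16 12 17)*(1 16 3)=(0 15 2)(1 14 3)(5 18 16 12)(10 17)=[15, 14, 0, 1, 4, 18, 6, 7, 8, 9, 17, 11, 5, 13, 3, 2, 12, 10, 16]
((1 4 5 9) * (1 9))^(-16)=(9)(1 5 4)=[0, 5, 2, 3, 1, 4, 6, 7, 8, 9]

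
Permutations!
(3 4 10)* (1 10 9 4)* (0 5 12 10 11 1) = (0 5 12 10 3)(1 11)(4 9) = [5, 11, 2, 0, 9, 12, 6, 7, 8, 4, 3, 1, 10]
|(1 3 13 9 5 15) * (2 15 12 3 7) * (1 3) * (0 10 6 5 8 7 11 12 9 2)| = |(0 10 6 5 9 8 7)(1 11 12)(2 15 3 13)| = 84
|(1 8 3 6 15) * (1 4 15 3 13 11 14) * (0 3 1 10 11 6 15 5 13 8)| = |(0 3 15 4 5 13 6 1)(10 11 14)| = 24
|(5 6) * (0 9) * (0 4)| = 6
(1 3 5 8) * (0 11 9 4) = [11, 3, 2, 5, 0, 8, 6, 7, 1, 4, 10, 9] = (0 11 9 4)(1 3 5 8)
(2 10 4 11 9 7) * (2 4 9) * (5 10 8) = [0, 1, 8, 3, 11, 10, 6, 4, 5, 7, 9, 2] = (2 8 5 10 9 7 4 11)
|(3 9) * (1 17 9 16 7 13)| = |(1 17 9 3 16 7 13)| = 7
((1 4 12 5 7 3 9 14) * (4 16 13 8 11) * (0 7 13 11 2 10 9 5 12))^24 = [1, 2, 3, 11, 14, 4, 6, 16, 7, 13, 5, 9, 12, 0, 8, 15, 10] = (0 1 2 3 11 9 13)(4 14 8 7 16 10 5)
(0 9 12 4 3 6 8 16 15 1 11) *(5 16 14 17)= (0 9 12 4 3 6 8 14 17 5 16 15 1 11)= [9, 11, 2, 6, 3, 16, 8, 7, 14, 12, 10, 0, 4, 13, 17, 1, 15, 5]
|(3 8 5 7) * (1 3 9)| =6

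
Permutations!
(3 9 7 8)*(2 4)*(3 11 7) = (2 4)(3 9)(7 8 11) = [0, 1, 4, 9, 2, 5, 6, 8, 11, 3, 10, 7]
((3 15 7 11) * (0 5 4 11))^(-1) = (0 7 15 3 11 4 5) = [7, 1, 2, 11, 5, 0, 6, 15, 8, 9, 10, 4, 12, 13, 14, 3]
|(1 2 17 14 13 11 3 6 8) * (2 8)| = 14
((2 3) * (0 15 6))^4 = (0 15 6) = [15, 1, 2, 3, 4, 5, 0, 7, 8, 9, 10, 11, 12, 13, 14, 6]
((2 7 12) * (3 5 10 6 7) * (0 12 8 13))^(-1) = (0 13 8 7 6 10 5 3 2 12) = [13, 1, 12, 2, 4, 3, 10, 6, 7, 9, 5, 11, 0, 8]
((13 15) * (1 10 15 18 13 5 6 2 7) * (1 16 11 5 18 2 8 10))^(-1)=(2 13 18 15 10 8 6 5 11 16 7)=[0, 1, 13, 3, 4, 11, 5, 2, 6, 9, 8, 16, 12, 18, 14, 10, 7, 17, 15]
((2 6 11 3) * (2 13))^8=[0, 1, 3, 6, 4, 5, 13, 7, 8, 9, 10, 2, 12, 11]=(2 3 6 13 11)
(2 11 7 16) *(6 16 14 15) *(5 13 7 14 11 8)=[0, 1, 8, 3, 4, 13, 16, 11, 5, 9, 10, 14, 12, 7, 15, 6, 2]=(2 8 5 13 7 11 14 15 6 16)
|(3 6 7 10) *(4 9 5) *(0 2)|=12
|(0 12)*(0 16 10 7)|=|(0 12 16 10 7)|=5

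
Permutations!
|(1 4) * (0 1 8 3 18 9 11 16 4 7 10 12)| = 35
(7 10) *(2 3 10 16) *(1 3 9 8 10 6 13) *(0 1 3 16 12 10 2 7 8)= (0 1 16 7 12 10 8 2 9)(3 6 13)= [1, 16, 9, 6, 4, 5, 13, 12, 2, 0, 8, 11, 10, 3, 14, 15, 7]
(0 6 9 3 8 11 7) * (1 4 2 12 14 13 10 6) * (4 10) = [1, 10, 12, 8, 2, 5, 9, 0, 11, 3, 6, 7, 14, 4, 13] = (0 1 10 6 9 3 8 11 7)(2 12 14 13 4)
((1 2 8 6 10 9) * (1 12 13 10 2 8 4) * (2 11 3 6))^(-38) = (1 2)(3 6 11)(4 8)(9 13)(10 12) = [0, 2, 1, 6, 8, 5, 11, 7, 4, 13, 12, 3, 10, 9]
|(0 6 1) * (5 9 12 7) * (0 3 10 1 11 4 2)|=|(0 6 11 4 2)(1 3 10)(5 9 12 7)|=60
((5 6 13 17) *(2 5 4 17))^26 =(17)(2 6)(5 13) =[0, 1, 6, 3, 4, 13, 2, 7, 8, 9, 10, 11, 12, 5, 14, 15, 16, 17]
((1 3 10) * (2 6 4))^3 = (10) = [0, 1, 2, 3, 4, 5, 6, 7, 8, 9, 10]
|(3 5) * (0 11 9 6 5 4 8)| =8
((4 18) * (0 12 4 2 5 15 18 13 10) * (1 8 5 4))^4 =[5, 18, 0, 3, 12, 4, 6, 7, 2, 9, 8, 11, 15, 1, 14, 13, 16, 17, 10] =(0 5 4 12 15 13 1 18 10 8 2)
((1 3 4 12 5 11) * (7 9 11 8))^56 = (1 4 5 7 11 3 12 8 9) = [0, 4, 2, 12, 5, 7, 6, 11, 9, 1, 10, 3, 8]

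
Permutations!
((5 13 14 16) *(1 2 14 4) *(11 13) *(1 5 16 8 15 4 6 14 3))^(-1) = (16)(1 3 2)(4 15 8 14 6 13 11 5) = [0, 3, 1, 2, 15, 4, 13, 7, 14, 9, 10, 5, 12, 11, 6, 8, 16]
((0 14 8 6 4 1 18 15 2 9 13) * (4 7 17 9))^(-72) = (1 2 18 4 15) = [0, 2, 18, 3, 15, 5, 6, 7, 8, 9, 10, 11, 12, 13, 14, 1, 16, 17, 4]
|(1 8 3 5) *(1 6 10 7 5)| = |(1 8 3)(5 6 10 7)| = 12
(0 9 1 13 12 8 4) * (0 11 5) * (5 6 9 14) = [14, 13, 2, 3, 11, 0, 9, 7, 4, 1, 10, 6, 8, 12, 5] = (0 14 5)(1 13 12 8 4 11 6 9)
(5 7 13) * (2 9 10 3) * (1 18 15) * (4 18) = [0, 4, 9, 2, 18, 7, 6, 13, 8, 10, 3, 11, 12, 5, 14, 1, 16, 17, 15] = (1 4 18 15)(2 9 10 3)(5 7 13)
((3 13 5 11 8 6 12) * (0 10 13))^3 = [5, 1, 2, 13, 4, 6, 0, 7, 3, 9, 11, 12, 10, 8] = (0 5 6)(3 13 8)(10 11 12)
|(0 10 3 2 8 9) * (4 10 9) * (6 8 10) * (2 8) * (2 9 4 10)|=12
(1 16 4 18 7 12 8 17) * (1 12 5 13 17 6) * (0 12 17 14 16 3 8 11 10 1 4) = (0 12 11 10 1 3 8 6 4 18 7 5 13 14 16) = [12, 3, 2, 8, 18, 13, 4, 5, 6, 9, 1, 10, 11, 14, 16, 15, 0, 17, 7]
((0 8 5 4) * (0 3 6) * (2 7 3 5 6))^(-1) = [6, 1, 3, 7, 5, 4, 8, 2, 0] = (0 6 8)(2 3 7)(4 5)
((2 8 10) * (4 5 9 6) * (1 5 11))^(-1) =(1 11 4 6 9 5)(2 10 8) =[0, 11, 10, 3, 6, 1, 9, 7, 2, 5, 8, 4]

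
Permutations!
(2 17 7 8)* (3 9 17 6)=(2 6 3 9 17 7 8)=[0, 1, 6, 9, 4, 5, 3, 8, 2, 17, 10, 11, 12, 13, 14, 15, 16, 7]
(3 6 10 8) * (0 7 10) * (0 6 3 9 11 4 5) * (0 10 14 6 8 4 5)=[7, 1, 2, 3, 0, 10, 8, 14, 9, 11, 4, 5, 12, 13, 6]=(0 7 14 6 8 9 11 5 10 4)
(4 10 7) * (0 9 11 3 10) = (0 9 11 3 10 7 4) = [9, 1, 2, 10, 0, 5, 6, 4, 8, 11, 7, 3]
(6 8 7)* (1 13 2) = (1 13 2)(6 8 7) = [0, 13, 1, 3, 4, 5, 8, 6, 7, 9, 10, 11, 12, 2]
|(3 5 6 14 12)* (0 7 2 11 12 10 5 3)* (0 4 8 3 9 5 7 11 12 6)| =|(0 11 6 14 10 7 2 12 4 8 3 9 5)| =13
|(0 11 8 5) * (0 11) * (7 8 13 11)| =6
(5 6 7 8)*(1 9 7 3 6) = [0, 9, 2, 6, 4, 1, 3, 8, 5, 7] = (1 9 7 8 5)(3 6)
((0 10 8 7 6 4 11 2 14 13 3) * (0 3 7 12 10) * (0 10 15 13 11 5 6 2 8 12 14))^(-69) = (0 10 12 15 13 7 2) = [10, 1, 0, 3, 4, 5, 6, 2, 8, 9, 12, 11, 15, 7, 14, 13]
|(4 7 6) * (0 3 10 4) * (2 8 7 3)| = |(0 2 8 7 6)(3 10 4)| = 15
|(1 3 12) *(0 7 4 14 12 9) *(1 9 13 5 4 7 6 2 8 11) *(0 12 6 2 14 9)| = 22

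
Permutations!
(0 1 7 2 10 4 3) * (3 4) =(0 1 7 2 10 3) =[1, 7, 10, 0, 4, 5, 6, 2, 8, 9, 3]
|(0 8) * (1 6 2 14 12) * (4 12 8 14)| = 15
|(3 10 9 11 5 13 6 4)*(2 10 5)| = 20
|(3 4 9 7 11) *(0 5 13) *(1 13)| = |(0 5 1 13)(3 4 9 7 11)| = 20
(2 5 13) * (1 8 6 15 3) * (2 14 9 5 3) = [0, 8, 3, 1, 4, 13, 15, 7, 6, 5, 10, 11, 12, 14, 9, 2] = (1 8 6 15 2 3)(5 13 14 9)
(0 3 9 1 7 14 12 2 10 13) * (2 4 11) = (0 3 9 1 7 14 12 4 11 2 10 13) = [3, 7, 10, 9, 11, 5, 6, 14, 8, 1, 13, 2, 4, 0, 12]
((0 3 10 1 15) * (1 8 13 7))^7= [15, 7, 2, 0, 4, 5, 6, 13, 10, 9, 3, 11, 12, 8, 14, 1]= (0 15 1 7 13 8 10 3)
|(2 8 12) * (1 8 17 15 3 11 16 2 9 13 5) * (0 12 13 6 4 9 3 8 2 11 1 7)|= 66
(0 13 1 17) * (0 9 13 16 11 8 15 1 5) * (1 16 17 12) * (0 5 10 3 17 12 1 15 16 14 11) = [12, 1, 2, 17, 4, 5, 6, 7, 16, 13, 3, 8, 15, 10, 11, 14, 0, 9] = (0 12 15 14 11 8 16)(3 17 9 13 10)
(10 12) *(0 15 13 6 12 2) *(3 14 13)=(0 15 3 14 13 6 12 10 2)=[15, 1, 0, 14, 4, 5, 12, 7, 8, 9, 2, 11, 10, 6, 13, 3]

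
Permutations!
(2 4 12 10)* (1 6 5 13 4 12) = [0, 6, 12, 3, 1, 13, 5, 7, 8, 9, 2, 11, 10, 4] = (1 6 5 13 4)(2 12 10)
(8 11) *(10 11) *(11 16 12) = [0, 1, 2, 3, 4, 5, 6, 7, 10, 9, 16, 8, 11, 13, 14, 15, 12] = (8 10 16 12 11)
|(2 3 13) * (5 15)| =6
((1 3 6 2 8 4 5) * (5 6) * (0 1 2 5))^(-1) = (0 3 1)(2 5 6 4 8) = [3, 0, 5, 1, 8, 6, 4, 7, 2]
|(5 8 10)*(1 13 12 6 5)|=|(1 13 12 6 5 8 10)|=7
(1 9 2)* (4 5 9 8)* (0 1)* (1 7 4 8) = [7, 1, 0, 3, 5, 9, 6, 4, 8, 2] = (0 7 4 5 9 2)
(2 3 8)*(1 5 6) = [0, 5, 3, 8, 4, 6, 1, 7, 2] = (1 5 6)(2 3 8)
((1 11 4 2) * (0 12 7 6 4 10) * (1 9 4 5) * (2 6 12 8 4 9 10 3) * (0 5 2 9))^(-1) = (0 9 3 11 1 5 10 2 6 4 8)(7 12) = [9, 5, 6, 11, 8, 10, 4, 12, 0, 3, 2, 1, 7]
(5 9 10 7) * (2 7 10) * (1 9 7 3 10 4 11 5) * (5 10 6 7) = (1 9 2 3 6 7)(4 11 10) = [0, 9, 3, 6, 11, 5, 7, 1, 8, 2, 4, 10]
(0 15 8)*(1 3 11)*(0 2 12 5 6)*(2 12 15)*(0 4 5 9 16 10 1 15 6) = [2, 3, 6, 11, 5, 0, 4, 7, 12, 16, 1, 15, 9, 13, 14, 8, 10] = (0 2 6 4 5)(1 3 11 15 8 12 9 16 10)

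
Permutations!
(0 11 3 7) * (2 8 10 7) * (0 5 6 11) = (2 8 10 7 5 6 11 3) = [0, 1, 8, 2, 4, 6, 11, 5, 10, 9, 7, 3]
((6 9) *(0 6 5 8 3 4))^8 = (0 6 9 5 8 3 4) = [6, 1, 2, 4, 0, 8, 9, 7, 3, 5]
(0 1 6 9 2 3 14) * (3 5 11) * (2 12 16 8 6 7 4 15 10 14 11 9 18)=(0 1 7 4 15 10 14)(2 5 9 12 16 8 6 18)(3 11)=[1, 7, 5, 11, 15, 9, 18, 4, 6, 12, 14, 3, 16, 13, 0, 10, 8, 17, 2]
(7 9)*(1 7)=(1 7 9)=[0, 7, 2, 3, 4, 5, 6, 9, 8, 1]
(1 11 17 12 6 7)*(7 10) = (1 11 17 12 6 10 7) = [0, 11, 2, 3, 4, 5, 10, 1, 8, 9, 7, 17, 6, 13, 14, 15, 16, 12]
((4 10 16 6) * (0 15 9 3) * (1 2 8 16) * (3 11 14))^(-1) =(0 3 14 11 9 15)(1 10 4 6 16 8 2) =[3, 10, 1, 14, 6, 5, 16, 7, 2, 15, 4, 9, 12, 13, 11, 0, 8]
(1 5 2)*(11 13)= (1 5 2)(11 13)= [0, 5, 1, 3, 4, 2, 6, 7, 8, 9, 10, 13, 12, 11]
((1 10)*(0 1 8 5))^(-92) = (0 8 1 5 10) = [8, 5, 2, 3, 4, 10, 6, 7, 1, 9, 0]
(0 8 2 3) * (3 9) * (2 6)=(0 8 6 2 9 3)=[8, 1, 9, 0, 4, 5, 2, 7, 6, 3]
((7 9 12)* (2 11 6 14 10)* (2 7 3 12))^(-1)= [0, 1, 9, 12, 4, 5, 11, 10, 8, 7, 14, 2, 3, 13, 6]= (2 9 7 10 14 6 11)(3 12)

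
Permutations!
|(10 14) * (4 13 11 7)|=|(4 13 11 7)(10 14)|=4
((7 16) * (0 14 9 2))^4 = (16) = [0, 1, 2, 3, 4, 5, 6, 7, 8, 9, 10, 11, 12, 13, 14, 15, 16]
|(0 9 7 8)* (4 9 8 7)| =2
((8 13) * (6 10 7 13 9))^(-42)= (13)= [0, 1, 2, 3, 4, 5, 6, 7, 8, 9, 10, 11, 12, 13]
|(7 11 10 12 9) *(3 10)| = 6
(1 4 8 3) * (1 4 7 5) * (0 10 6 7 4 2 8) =[10, 4, 8, 2, 0, 1, 7, 5, 3, 9, 6] =(0 10 6 7 5 1 4)(2 8 3)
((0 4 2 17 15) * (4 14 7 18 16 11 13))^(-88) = (18) = [0, 1, 2, 3, 4, 5, 6, 7, 8, 9, 10, 11, 12, 13, 14, 15, 16, 17, 18]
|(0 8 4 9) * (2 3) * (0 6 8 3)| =|(0 3 2)(4 9 6 8)| =12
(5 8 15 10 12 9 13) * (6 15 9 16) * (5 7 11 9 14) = [0, 1, 2, 3, 4, 8, 15, 11, 14, 13, 12, 9, 16, 7, 5, 10, 6] = (5 8 14)(6 15 10 12 16)(7 11 9 13)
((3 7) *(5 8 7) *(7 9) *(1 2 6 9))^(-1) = (1 8 5 3 7 9 6 2) = [0, 8, 1, 7, 4, 3, 2, 9, 5, 6]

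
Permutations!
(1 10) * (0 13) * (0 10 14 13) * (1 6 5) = (1 14 13 10 6 5) = [0, 14, 2, 3, 4, 1, 5, 7, 8, 9, 6, 11, 12, 10, 13]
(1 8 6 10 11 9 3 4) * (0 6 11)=(0 6 10)(1 8 11 9 3 4)=[6, 8, 2, 4, 1, 5, 10, 7, 11, 3, 0, 9]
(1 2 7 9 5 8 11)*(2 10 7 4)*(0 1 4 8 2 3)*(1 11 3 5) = (0 11 4 5 2 8 3)(1 10 7 9) = [11, 10, 8, 0, 5, 2, 6, 9, 3, 1, 7, 4]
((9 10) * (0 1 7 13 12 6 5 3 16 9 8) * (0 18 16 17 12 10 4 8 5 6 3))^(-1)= [5, 0, 2, 12, 9, 10, 6, 1, 4, 16, 13, 11, 17, 7, 14, 15, 18, 3, 8]= (0 5 10 13 7 1)(3 12 17)(4 9 16 18 8)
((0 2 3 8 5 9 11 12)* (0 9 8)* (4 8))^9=(12)=[0, 1, 2, 3, 4, 5, 6, 7, 8, 9, 10, 11, 12]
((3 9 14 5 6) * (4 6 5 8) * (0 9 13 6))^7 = (0 14 4 9 8)(3 13 6) = [14, 1, 2, 13, 9, 5, 3, 7, 0, 8, 10, 11, 12, 6, 4]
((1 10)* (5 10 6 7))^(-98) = (1 7 10 6 5) = [0, 7, 2, 3, 4, 1, 5, 10, 8, 9, 6]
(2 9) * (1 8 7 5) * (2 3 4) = (1 8 7 5)(2 9 3 4) = [0, 8, 9, 4, 2, 1, 6, 5, 7, 3]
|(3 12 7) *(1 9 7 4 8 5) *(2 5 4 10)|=|(1 9 7 3 12 10 2 5)(4 8)|=8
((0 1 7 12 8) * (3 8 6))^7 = (12) = [0, 1, 2, 3, 4, 5, 6, 7, 8, 9, 10, 11, 12]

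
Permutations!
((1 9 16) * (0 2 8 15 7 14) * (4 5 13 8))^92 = (0 4 13 15 14 2 5 8 7)(1 16 9) = [4, 16, 5, 3, 13, 8, 6, 0, 7, 1, 10, 11, 12, 15, 2, 14, 9]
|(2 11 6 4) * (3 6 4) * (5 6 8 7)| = 15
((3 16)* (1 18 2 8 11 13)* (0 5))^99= (0 5)(1 8)(2 13)(3 16)(11 18)= [5, 8, 13, 16, 4, 0, 6, 7, 1, 9, 10, 18, 12, 2, 14, 15, 3, 17, 11]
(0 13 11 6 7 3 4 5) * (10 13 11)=(0 11 6 7 3 4 5)(10 13)=[11, 1, 2, 4, 5, 0, 7, 3, 8, 9, 13, 6, 12, 10]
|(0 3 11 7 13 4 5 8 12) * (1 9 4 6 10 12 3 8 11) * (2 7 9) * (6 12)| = 8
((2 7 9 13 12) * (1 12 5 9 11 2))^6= (13)= [0, 1, 2, 3, 4, 5, 6, 7, 8, 9, 10, 11, 12, 13]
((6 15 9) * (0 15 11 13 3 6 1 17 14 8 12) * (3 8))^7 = (0 6 9 13 17 12 3 15 11 1 8 14) = [6, 8, 2, 15, 4, 5, 9, 7, 14, 13, 10, 1, 3, 17, 0, 11, 16, 12]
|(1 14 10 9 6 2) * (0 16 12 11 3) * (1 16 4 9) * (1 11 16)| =|(0 4 9 6 2 1 14 10 11 3)(12 16)| =10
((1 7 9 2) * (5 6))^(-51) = (1 7 9 2)(5 6) = [0, 7, 1, 3, 4, 6, 5, 9, 8, 2]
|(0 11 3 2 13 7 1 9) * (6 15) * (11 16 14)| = 10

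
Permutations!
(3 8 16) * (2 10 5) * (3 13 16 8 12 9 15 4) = (2 10 5)(3 12 9 15 4)(13 16) = [0, 1, 10, 12, 3, 2, 6, 7, 8, 15, 5, 11, 9, 16, 14, 4, 13]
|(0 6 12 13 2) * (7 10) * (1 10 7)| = 10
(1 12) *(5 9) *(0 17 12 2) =(0 17 12 1 2)(5 9) =[17, 2, 0, 3, 4, 9, 6, 7, 8, 5, 10, 11, 1, 13, 14, 15, 16, 12]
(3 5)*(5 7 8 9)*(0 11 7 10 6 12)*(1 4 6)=(0 11 7 8 9 5 3 10 1 4 6 12)=[11, 4, 2, 10, 6, 3, 12, 8, 9, 5, 1, 7, 0]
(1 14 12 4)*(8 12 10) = (1 14 10 8 12 4) = [0, 14, 2, 3, 1, 5, 6, 7, 12, 9, 8, 11, 4, 13, 10]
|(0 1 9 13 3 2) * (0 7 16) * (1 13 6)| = |(0 13 3 2 7 16)(1 9 6)| = 6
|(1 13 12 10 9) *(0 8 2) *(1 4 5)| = 21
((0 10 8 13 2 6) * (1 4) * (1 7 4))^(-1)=(0 6 2 13 8 10)(4 7)=[6, 1, 13, 3, 7, 5, 2, 4, 10, 9, 0, 11, 12, 8]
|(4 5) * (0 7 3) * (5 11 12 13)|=15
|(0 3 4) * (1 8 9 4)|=6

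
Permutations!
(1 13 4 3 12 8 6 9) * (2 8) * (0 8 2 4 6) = [8, 13, 2, 12, 3, 5, 9, 7, 0, 1, 10, 11, 4, 6] = (0 8)(1 13 6 9)(3 12 4)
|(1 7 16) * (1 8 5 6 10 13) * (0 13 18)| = |(0 13 1 7 16 8 5 6 10 18)| = 10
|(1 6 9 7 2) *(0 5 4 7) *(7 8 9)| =|(0 5 4 8 9)(1 6 7 2)| =20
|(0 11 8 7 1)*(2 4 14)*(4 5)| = 20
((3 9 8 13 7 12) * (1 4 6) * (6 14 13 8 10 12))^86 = (1 14 7)(3 10)(4 13 6)(9 12) = [0, 14, 2, 10, 13, 5, 4, 1, 8, 12, 3, 11, 9, 6, 7]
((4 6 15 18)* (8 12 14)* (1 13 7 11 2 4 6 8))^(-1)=(1 14 12 8 4 2 11 7 13)(6 18 15)=[0, 14, 11, 3, 2, 5, 18, 13, 4, 9, 10, 7, 8, 1, 12, 6, 16, 17, 15]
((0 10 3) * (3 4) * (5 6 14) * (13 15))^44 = (15)(5 14 6) = [0, 1, 2, 3, 4, 14, 5, 7, 8, 9, 10, 11, 12, 13, 6, 15]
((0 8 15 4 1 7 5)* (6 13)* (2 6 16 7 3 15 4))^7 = (0 6 4 16 3 5 2 8 13 1 7 15) = [6, 7, 8, 5, 16, 2, 4, 15, 13, 9, 10, 11, 12, 1, 14, 0, 3]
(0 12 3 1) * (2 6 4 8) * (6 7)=(0 12 3 1)(2 7 6 4 8)=[12, 0, 7, 1, 8, 5, 4, 6, 2, 9, 10, 11, 3]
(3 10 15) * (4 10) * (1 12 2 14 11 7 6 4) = (1 12 2 14 11 7 6 4 10 15 3) = [0, 12, 14, 1, 10, 5, 4, 6, 8, 9, 15, 7, 2, 13, 11, 3]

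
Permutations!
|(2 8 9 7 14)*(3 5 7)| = |(2 8 9 3 5 7 14)| = 7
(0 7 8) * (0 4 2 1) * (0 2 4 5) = (0 7 8 5)(1 2) = [7, 2, 1, 3, 4, 0, 6, 8, 5]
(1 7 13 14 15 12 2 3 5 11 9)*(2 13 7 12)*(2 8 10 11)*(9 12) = (1 9)(2 3 5)(8 10 11 12 13 14 15) = [0, 9, 3, 5, 4, 2, 6, 7, 10, 1, 11, 12, 13, 14, 15, 8]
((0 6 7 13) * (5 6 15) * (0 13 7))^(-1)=(0 6 5 15)=[6, 1, 2, 3, 4, 15, 5, 7, 8, 9, 10, 11, 12, 13, 14, 0]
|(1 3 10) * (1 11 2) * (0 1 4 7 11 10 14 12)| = 20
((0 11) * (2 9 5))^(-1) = (0 11)(2 5 9) = [11, 1, 5, 3, 4, 9, 6, 7, 8, 2, 10, 0]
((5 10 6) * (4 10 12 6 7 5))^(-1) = [0, 1, 2, 3, 6, 7, 12, 10, 8, 9, 4, 11, 5] = (4 6 12 5 7 10)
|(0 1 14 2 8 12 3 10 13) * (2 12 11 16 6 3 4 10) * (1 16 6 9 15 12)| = 40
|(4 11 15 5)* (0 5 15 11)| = 3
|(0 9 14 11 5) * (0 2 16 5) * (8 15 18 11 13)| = |(0 9 14 13 8 15 18 11)(2 16 5)| = 24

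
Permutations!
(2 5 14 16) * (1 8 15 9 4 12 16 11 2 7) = (1 8 15 9 4 12 16 7)(2 5 14 11) = [0, 8, 5, 3, 12, 14, 6, 1, 15, 4, 10, 2, 16, 13, 11, 9, 7]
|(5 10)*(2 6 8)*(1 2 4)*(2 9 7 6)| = |(1 9 7 6 8 4)(5 10)| = 6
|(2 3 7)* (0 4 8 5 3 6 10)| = 9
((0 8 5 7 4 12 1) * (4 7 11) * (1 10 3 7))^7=(0 3 4 8 7 12 5 1 10 11)=[3, 10, 2, 4, 8, 1, 6, 12, 7, 9, 11, 0, 5]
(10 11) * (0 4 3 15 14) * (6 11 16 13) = (0 4 3 15 14)(6 11 10 16 13) = [4, 1, 2, 15, 3, 5, 11, 7, 8, 9, 16, 10, 12, 6, 0, 14, 13]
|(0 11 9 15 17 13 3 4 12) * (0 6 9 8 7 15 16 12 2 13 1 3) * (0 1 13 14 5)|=|(0 11 8 7 15 17 13 1 3 4 2 14 5)(6 9 16 12)|=52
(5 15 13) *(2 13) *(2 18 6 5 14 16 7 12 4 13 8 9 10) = (2 8 9 10)(4 13 14 16 7 12)(5 15 18 6) = [0, 1, 8, 3, 13, 15, 5, 12, 9, 10, 2, 11, 4, 14, 16, 18, 7, 17, 6]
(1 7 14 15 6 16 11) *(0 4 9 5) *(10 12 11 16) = (16)(0 4 9 5)(1 7 14 15 6 10 12 11) = [4, 7, 2, 3, 9, 0, 10, 14, 8, 5, 12, 1, 11, 13, 15, 6, 16]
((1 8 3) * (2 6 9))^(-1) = (1 3 8)(2 9 6) = [0, 3, 9, 8, 4, 5, 2, 7, 1, 6]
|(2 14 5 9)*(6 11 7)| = 12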